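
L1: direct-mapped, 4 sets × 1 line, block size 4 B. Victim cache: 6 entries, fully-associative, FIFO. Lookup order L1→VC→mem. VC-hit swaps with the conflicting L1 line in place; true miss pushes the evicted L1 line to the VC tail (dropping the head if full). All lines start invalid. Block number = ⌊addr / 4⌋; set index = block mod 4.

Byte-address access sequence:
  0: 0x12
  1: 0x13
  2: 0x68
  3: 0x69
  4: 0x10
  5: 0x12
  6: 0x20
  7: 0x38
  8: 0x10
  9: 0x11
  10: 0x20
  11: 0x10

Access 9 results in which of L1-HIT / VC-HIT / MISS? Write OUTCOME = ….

0: 0x12 (blk 4, set 0) → MISS  vc=[]
1: 0x13 (blk 4, set 0) → L1-HIT  vc=[]
2: 0x68 (blk 26, set 2) → MISS  vc=[]
3: 0x69 (blk 26, set 2) → L1-HIT  vc=[]
4: 0x10 (blk 4, set 0) → L1-HIT  vc=[]
5: 0x12 (blk 4, set 0) → L1-HIT  vc=[]
6: 0x20 (blk 8, set 0) → MISS  vc=[4]
7: 0x38 (blk 14, set 2) → MISS  vc=[4, 26]
8: 0x10 (blk 4, set 0) → VC-HIT  vc=[8, 26]
9: 0x11 (blk 4, set 0) → L1-HIT  vc=[8, 26]
10: 0x20 (blk 8, set 0) → VC-HIT  vc=[4, 26]
11: 0x10 (blk 4, set 0) → VC-HIT  vc=[8, 26]

OUTCOME = L1-HIT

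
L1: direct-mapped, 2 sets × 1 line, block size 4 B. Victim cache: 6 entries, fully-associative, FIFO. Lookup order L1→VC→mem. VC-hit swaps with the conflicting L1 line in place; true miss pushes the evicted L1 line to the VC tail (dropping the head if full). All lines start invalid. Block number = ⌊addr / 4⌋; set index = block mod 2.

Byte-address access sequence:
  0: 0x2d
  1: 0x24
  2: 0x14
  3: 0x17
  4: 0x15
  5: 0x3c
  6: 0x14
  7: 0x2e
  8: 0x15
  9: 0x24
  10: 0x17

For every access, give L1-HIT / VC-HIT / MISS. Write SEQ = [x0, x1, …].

#0 0x2d→b11/s1 MISS; vc=[]
#1 0x24→b9/s1 MISS; vc=[11]
#2 0x14→b5/s1 MISS; vc=[11,9]
#3 0x17→b5/s1 L1-HIT; vc=[11,9]
#4 0x15→b5/s1 L1-HIT; vc=[11,9]
#5 0x3c→b15/s1 MISS; vc=[11,9,5]
#6 0x14→b5/s1 VC-HIT; vc=[11,9,15]
#7 0x2e→b11/s1 VC-HIT; vc=[5,9,15]
#8 0x15→b5/s1 VC-HIT; vc=[11,9,15]
#9 0x24→b9/s1 VC-HIT; vc=[11,5,15]
#10 0x17→b5/s1 VC-HIT; vc=[11,9,15]

SEQ = [MISS, MISS, MISS, L1-HIT, L1-HIT, MISS, VC-HIT, VC-HIT, VC-HIT, VC-HIT, VC-HIT]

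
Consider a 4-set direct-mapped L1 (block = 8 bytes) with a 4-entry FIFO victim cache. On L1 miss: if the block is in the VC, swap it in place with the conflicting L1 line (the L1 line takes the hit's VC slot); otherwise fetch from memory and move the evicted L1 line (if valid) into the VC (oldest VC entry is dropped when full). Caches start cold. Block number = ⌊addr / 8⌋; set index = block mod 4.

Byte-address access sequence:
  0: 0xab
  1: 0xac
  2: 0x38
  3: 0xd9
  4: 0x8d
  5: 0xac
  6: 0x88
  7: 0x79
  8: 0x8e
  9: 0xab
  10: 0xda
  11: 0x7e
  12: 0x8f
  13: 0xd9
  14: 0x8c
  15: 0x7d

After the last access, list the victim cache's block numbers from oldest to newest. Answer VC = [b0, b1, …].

  [0] addr=0xab blk=21 s=1: MISS | VC []
  [1] addr=0xac blk=21 s=1: L1-HIT | VC []
  [2] addr=0x38 blk=7 s=3: MISS | VC []
  [3] addr=0xd9 blk=27 s=3: MISS | VC [7]
  [4] addr=0x8d blk=17 s=1: MISS | VC [7, 21]
  [5] addr=0xac blk=21 s=1: VC-HIT | VC [7, 17]
  [6] addr=0x88 blk=17 s=1: VC-HIT | VC [7, 21]
  [7] addr=0x79 blk=15 s=3: MISS | VC [7, 21, 27]
  [8] addr=0x8e blk=17 s=1: L1-HIT | VC [7, 21, 27]
  [9] addr=0xab blk=21 s=1: VC-HIT | VC [7, 17, 27]
  [10] addr=0xda blk=27 s=3: VC-HIT | VC [7, 17, 15]
  [11] addr=0x7e blk=15 s=3: VC-HIT | VC [7, 17, 27]
  [12] addr=0x8f blk=17 s=1: VC-HIT | VC [7, 21, 27]
  [13] addr=0xd9 blk=27 s=3: VC-HIT | VC [7, 21, 15]
  [14] addr=0x8c blk=17 s=1: L1-HIT | VC [7, 21, 15]
  [15] addr=0x7d blk=15 s=3: VC-HIT | VC [7, 21, 27]

VC = [7, 21, 27]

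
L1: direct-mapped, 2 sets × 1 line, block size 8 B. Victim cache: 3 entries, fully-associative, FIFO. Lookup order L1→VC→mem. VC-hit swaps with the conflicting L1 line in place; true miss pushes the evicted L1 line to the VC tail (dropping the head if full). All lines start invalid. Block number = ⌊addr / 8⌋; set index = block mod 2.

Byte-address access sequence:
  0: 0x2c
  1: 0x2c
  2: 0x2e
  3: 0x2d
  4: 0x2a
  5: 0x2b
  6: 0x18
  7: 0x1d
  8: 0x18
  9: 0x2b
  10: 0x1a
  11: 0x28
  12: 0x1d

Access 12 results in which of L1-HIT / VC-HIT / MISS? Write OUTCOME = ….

OUTCOME = VC-HIT

#0 0x2c→b5/s1 MISS; vc=[]
#1 0x2c→b5/s1 L1-HIT; vc=[]
#2 0x2e→b5/s1 L1-HIT; vc=[]
#3 0x2d→b5/s1 L1-HIT; vc=[]
#4 0x2a→b5/s1 L1-HIT; vc=[]
#5 0x2b→b5/s1 L1-HIT; vc=[]
#6 0x18→b3/s1 MISS; vc=[5]
#7 0x1d→b3/s1 L1-HIT; vc=[5]
#8 0x18→b3/s1 L1-HIT; vc=[5]
#9 0x2b→b5/s1 VC-HIT; vc=[3]
#10 0x1a→b3/s1 VC-HIT; vc=[5]
#11 0x28→b5/s1 VC-HIT; vc=[3]
#12 0x1d→b3/s1 VC-HIT; vc=[5]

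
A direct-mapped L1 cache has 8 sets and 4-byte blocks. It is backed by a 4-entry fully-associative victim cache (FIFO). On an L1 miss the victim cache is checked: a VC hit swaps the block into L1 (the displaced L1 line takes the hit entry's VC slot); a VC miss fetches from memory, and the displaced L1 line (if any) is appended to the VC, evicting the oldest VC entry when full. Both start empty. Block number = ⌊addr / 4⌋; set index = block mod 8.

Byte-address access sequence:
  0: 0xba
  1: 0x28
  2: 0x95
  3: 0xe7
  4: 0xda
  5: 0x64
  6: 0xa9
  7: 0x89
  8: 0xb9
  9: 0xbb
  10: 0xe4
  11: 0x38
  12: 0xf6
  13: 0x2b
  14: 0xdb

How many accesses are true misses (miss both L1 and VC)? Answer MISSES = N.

MISSES = 11

0: 0xba (blk 46, set 6) → MISS  vc=[]
1: 0x28 (blk 10, set 2) → MISS  vc=[]
2: 0x95 (blk 37, set 5) → MISS  vc=[]
3: 0xe7 (blk 57, set 1) → MISS  vc=[]
4: 0xda (blk 54, set 6) → MISS  vc=[46]
5: 0x64 (blk 25, set 1) → MISS  vc=[46, 57]
6: 0xa9 (blk 42, set 2) → MISS  vc=[46, 57, 10]
7: 0x89 (blk 34, set 2) → MISS  vc=[46, 57, 10, 42]
8: 0xb9 (blk 46, set 6) → VC-HIT  vc=[54, 57, 10, 42]
9: 0xbb (blk 46, set 6) → L1-HIT  vc=[54, 57, 10, 42]
10: 0xe4 (blk 57, set 1) → VC-HIT  vc=[54, 25, 10, 42]
11: 0x38 (blk 14, set 6) → MISS  vc=[25, 10, 42, 46]
12: 0xf6 (blk 61, set 5) → MISS  vc=[10, 42, 46, 37]
13: 0x2b (blk 10, set 2) → VC-HIT  vc=[34, 42, 46, 37]
14: 0xdb (blk 54, set 6) → MISS  vc=[42, 46, 37, 14]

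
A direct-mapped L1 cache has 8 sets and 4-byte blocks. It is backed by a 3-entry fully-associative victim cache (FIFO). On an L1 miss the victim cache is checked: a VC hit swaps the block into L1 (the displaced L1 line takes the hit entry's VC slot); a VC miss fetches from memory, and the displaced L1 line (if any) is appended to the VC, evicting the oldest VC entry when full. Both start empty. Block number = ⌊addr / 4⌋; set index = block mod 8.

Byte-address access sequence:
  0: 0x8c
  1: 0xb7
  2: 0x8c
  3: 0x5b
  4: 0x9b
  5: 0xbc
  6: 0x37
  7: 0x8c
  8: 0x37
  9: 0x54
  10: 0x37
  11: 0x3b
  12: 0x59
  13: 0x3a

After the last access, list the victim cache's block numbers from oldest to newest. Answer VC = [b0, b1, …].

VC = [21, 38, 22]

#0 0x8c→b35/s3 MISS; vc=[]
#1 0xb7→b45/s5 MISS; vc=[]
#2 0x8c→b35/s3 L1-HIT; vc=[]
#3 0x5b→b22/s6 MISS; vc=[]
#4 0x9b→b38/s6 MISS; vc=[22]
#5 0xbc→b47/s7 MISS; vc=[22]
#6 0x37→b13/s5 MISS; vc=[22,45]
#7 0x8c→b35/s3 L1-HIT; vc=[22,45]
#8 0x37→b13/s5 L1-HIT; vc=[22,45]
#9 0x54→b21/s5 MISS; vc=[22,45,13]
#10 0x37→b13/s5 VC-HIT; vc=[22,45,21]
#11 0x3b→b14/s6 MISS; vc=[45,21,38]
#12 0x59→b22/s6 MISS; vc=[21,38,14]
#13 0x3a→b14/s6 VC-HIT; vc=[21,38,22]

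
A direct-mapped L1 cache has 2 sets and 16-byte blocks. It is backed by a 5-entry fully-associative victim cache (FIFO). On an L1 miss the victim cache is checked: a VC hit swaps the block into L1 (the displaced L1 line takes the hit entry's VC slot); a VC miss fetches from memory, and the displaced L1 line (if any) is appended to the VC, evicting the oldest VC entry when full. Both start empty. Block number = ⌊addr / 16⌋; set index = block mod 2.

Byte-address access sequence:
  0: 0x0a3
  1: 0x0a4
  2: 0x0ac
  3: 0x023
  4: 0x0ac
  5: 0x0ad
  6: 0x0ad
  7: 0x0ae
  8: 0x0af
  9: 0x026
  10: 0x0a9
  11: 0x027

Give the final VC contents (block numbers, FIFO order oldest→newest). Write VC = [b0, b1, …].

0: 0xa3 (blk 10, set 0) → MISS  vc=[]
1: 0xa4 (blk 10, set 0) → L1-HIT  vc=[]
2: 0xac (blk 10, set 0) → L1-HIT  vc=[]
3: 0x23 (blk 2, set 0) → MISS  vc=[10]
4: 0xac (blk 10, set 0) → VC-HIT  vc=[2]
5: 0xad (blk 10, set 0) → L1-HIT  vc=[2]
6: 0xad (blk 10, set 0) → L1-HIT  vc=[2]
7: 0xae (blk 10, set 0) → L1-HIT  vc=[2]
8: 0xaf (blk 10, set 0) → L1-HIT  vc=[2]
9: 0x26 (blk 2, set 0) → VC-HIT  vc=[10]
10: 0xa9 (blk 10, set 0) → VC-HIT  vc=[2]
11: 0x27 (blk 2, set 0) → VC-HIT  vc=[10]

VC = [10]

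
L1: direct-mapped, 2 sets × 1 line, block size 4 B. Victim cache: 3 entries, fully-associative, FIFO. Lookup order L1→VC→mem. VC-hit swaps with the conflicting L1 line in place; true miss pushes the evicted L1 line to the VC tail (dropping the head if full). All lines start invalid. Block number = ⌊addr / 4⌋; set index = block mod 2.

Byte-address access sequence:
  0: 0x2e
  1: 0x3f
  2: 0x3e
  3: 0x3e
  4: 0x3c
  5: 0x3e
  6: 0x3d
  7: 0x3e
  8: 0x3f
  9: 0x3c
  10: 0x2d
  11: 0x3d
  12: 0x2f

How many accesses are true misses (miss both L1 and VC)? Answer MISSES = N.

#0 0x2e→b11/s1 MISS; vc=[]
#1 0x3f→b15/s1 MISS; vc=[11]
#2 0x3e→b15/s1 L1-HIT; vc=[11]
#3 0x3e→b15/s1 L1-HIT; vc=[11]
#4 0x3c→b15/s1 L1-HIT; vc=[11]
#5 0x3e→b15/s1 L1-HIT; vc=[11]
#6 0x3d→b15/s1 L1-HIT; vc=[11]
#7 0x3e→b15/s1 L1-HIT; vc=[11]
#8 0x3f→b15/s1 L1-HIT; vc=[11]
#9 0x3c→b15/s1 L1-HIT; vc=[11]
#10 0x2d→b11/s1 VC-HIT; vc=[15]
#11 0x3d→b15/s1 VC-HIT; vc=[11]
#12 0x2f→b11/s1 VC-HIT; vc=[15]

MISSES = 2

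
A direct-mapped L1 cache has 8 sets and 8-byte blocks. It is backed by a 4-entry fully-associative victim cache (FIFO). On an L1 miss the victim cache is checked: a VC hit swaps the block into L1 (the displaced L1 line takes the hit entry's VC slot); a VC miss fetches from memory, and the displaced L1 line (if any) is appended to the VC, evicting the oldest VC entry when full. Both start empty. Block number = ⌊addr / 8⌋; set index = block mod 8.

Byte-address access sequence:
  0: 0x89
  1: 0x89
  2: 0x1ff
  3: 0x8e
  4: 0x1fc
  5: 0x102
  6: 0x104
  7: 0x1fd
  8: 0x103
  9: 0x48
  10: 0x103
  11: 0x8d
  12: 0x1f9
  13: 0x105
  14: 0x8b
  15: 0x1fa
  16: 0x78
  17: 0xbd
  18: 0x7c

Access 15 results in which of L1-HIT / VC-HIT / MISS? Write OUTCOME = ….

OUTCOME = L1-HIT

  [0] addr=0x89 blk=17 s=1: MISS | VC []
  [1] addr=0x89 blk=17 s=1: L1-HIT | VC []
  [2] addr=0x1ff blk=63 s=7: MISS | VC []
  [3] addr=0x8e blk=17 s=1: L1-HIT | VC []
  [4] addr=0x1fc blk=63 s=7: L1-HIT | VC []
  [5] addr=0x102 blk=32 s=0: MISS | VC []
  [6] addr=0x104 blk=32 s=0: L1-HIT | VC []
  [7] addr=0x1fd blk=63 s=7: L1-HIT | VC []
  [8] addr=0x103 blk=32 s=0: L1-HIT | VC []
  [9] addr=0x48 blk=9 s=1: MISS | VC [17]
  [10] addr=0x103 blk=32 s=0: L1-HIT | VC [17]
  [11] addr=0x8d blk=17 s=1: VC-HIT | VC [9]
  [12] addr=0x1f9 blk=63 s=7: L1-HIT | VC [9]
  [13] addr=0x105 blk=32 s=0: L1-HIT | VC [9]
  [14] addr=0x8b blk=17 s=1: L1-HIT | VC [9]
  [15] addr=0x1fa blk=63 s=7: L1-HIT | VC [9]
  [16] addr=0x78 blk=15 s=7: MISS | VC [9, 63]
  [17] addr=0xbd blk=23 s=7: MISS | VC [9, 63, 15]
  [18] addr=0x7c blk=15 s=7: VC-HIT | VC [9, 63, 23]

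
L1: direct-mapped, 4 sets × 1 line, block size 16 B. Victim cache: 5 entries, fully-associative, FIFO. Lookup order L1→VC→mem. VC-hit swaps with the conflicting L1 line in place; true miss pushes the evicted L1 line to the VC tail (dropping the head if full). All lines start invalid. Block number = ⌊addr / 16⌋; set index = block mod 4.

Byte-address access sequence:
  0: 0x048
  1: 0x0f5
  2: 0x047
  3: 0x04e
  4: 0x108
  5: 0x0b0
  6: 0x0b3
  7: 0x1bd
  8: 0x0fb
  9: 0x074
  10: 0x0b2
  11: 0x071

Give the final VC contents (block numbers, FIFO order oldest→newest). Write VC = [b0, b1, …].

VC = [4, 27, 11, 15]

0: 0x48 (blk 4, set 0) → MISS  vc=[]
1: 0xf5 (blk 15, set 3) → MISS  vc=[]
2: 0x47 (blk 4, set 0) → L1-HIT  vc=[]
3: 0x4e (blk 4, set 0) → L1-HIT  vc=[]
4: 0x108 (blk 16, set 0) → MISS  vc=[4]
5: 0xb0 (blk 11, set 3) → MISS  vc=[4, 15]
6: 0xb3 (blk 11, set 3) → L1-HIT  vc=[4, 15]
7: 0x1bd (blk 27, set 3) → MISS  vc=[4, 15, 11]
8: 0xfb (blk 15, set 3) → VC-HIT  vc=[4, 27, 11]
9: 0x74 (blk 7, set 3) → MISS  vc=[4, 27, 11, 15]
10: 0xb2 (blk 11, set 3) → VC-HIT  vc=[4, 27, 7, 15]
11: 0x71 (blk 7, set 3) → VC-HIT  vc=[4, 27, 11, 15]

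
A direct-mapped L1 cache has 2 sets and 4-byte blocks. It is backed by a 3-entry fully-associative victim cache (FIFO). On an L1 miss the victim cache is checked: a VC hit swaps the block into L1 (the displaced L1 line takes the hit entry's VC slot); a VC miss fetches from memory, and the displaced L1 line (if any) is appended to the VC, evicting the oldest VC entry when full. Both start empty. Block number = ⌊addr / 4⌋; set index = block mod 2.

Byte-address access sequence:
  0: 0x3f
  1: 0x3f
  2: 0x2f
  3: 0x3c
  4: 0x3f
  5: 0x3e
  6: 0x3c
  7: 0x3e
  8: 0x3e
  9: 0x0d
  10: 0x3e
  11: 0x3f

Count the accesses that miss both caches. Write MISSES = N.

#0 0x3f→b15/s1 MISS; vc=[]
#1 0x3f→b15/s1 L1-HIT; vc=[]
#2 0x2f→b11/s1 MISS; vc=[15]
#3 0x3c→b15/s1 VC-HIT; vc=[11]
#4 0x3f→b15/s1 L1-HIT; vc=[11]
#5 0x3e→b15/s1 L1-HIT; vc=[11]
#6 0x3c→b15/s1 L1-HIT; vc=[11]
#7 0x3e→b15/s1 L1-HIT; vc=[11]
#8 0x3e→b15/s1 L1-HIT; vc=[11]
#9 0xd→b3/s1 MISS; vc=[11,15]
#10 0x3e→b15/s1 VC-HIT; vc=[11,3]
#11 0x3f→b15/s1 L1-HIT; vc=[11,3]

MISSES = 3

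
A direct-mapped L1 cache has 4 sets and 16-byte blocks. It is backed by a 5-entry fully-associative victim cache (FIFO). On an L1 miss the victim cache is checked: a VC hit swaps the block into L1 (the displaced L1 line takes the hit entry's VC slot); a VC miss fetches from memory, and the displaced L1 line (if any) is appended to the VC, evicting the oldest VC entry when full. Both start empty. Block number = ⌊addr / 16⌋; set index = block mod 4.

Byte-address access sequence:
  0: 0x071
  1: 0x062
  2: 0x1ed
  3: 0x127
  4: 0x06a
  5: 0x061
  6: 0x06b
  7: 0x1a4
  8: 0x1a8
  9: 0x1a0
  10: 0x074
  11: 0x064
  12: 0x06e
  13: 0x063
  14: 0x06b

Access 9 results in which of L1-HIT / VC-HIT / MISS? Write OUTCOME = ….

  [0] addr=0x71 blk=7 s=3: MISS | VC []
  [1] addr=0x62 blk=6 s=2: MISS | VC []
  [2] addr=0x1ed blk=30 s=2: MISS | VC [6]
  [3] addr=0x127 blk=18 s=2: MISS | VC [6, 30]
  [4] addr=0x6a blk=6 s=2: VC-HIT | VC [18, 30]
  [5] addr=0x61 blk=6 s=2: L1-HIT | VC [18, 30]
  [6] addr=0x6b blk=6 s=2: L1-HIT | VC [18, 30]
  [7] addr=0x1a4 blk=26 s=2: MISS | VC [18, 30, 6]
  [8] addr=0x1a8 blk=26 s=2: L1-HIT | VC [18, 30, 6]
  [9] addr=0x1a0 blk=26 s=2: L1-HIT | VC [18, 30, 6]
  [10] addr=0x74 blk=7 s=3: L1-HIT | VC [18, 30, 6]
  [11] addr=0x64 blk=6 s=2: VC-HIT | VC [18, 30, 26]
  [12] addr=0x6e blk=6 s=2: L1-HIT | VC [18, 30, 26]
  [13] addr=0x63 blk=6 s=2: L1-HIT | VC [18, 30, 26]
  [14] addr=0x6b blk=6 s=2: L1-HIT | VC [18, 30, 26]

OUTCOME = L1-HIT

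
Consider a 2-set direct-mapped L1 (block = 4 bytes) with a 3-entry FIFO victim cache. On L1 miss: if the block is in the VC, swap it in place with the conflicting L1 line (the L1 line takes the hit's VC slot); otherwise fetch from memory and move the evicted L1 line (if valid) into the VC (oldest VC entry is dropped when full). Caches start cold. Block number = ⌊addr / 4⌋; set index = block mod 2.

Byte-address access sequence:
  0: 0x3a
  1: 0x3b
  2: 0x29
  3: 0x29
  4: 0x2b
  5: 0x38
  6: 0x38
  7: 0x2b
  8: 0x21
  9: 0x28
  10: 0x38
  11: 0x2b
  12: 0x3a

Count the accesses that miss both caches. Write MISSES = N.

  [0] addr=0x3a blk=14 s=0: MISS | VC []
  [1] addr=0x3b blk=14 s=0: L1-HIT | VC []
  [2] addr=0x29 blk=10 s=0: MISS | VC [14]
  [3] addr=0x29 blk=10 s=0: L1-HIT | VC [14]
  [4] addr=0x2b blk=10 s=0: L1-HIT | VC [14]
  [5] addr=0x38 blk=14 s=0: VC-HIT | VC [10]
  [6] addr=0x38 blk=14 s=0: L1-HIT | VC [10]
  [7] addr=0x2b blk=10 s=0: VC-HIT | VC [14]
  [8] addr=0x21 blk=8 s=0: MISS | VC [14, 10]
  [9] addr=0x28 blk=10 s=0: VC-HIT | VC [14, 8]
  [10] addr=0x38 blk=14 s=0: VC-HIT | VC [10, 8]
  [11] addr=0x2b blk=10 s=0: VC-HIT | VC [14, 8]
  [12] addr=0x3a blk=14 s=0: VC-HIT | VC [10, 8]

MISSES = 3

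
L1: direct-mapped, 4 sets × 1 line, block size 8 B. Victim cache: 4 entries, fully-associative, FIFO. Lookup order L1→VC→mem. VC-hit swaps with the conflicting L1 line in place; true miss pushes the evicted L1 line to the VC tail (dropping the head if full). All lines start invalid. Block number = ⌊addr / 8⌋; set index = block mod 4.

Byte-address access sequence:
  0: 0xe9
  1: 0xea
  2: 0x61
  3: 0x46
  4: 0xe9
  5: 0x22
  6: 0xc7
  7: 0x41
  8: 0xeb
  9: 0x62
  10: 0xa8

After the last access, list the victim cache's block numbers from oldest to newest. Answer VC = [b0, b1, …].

VC = [8, 24, 4, 29]

  [0] addr=0xe9 blk=29 s=1: MISS | VC []
  [1] addr=0xea blk=29 s=1: L1-HIT | VC []
  [2] addr=0x61 blk=12 s=0: MISS | VC []
  [3] addr=0x46 blk=8 s=0: MISS | VC [12]
  [4] addr=0xe9 blk=29 s=1: L1-HIT | VC [12]
  [5] addr=0x22 blk=4 s=0: MISS | VC [12, 8]
  [6] addr=0xc7 blk=24 s=0: MISS | VC [12, 8, 4]
  [7] addr=0x41 blk=8 s=0: VC-HIT | VC [12, 24, 4]
  [8] addr=0xeb blk=29 s=1: L1-HIT | VC [12, 24, 4]
  [9] addr=0x62 blk=12 s=0: VC-HIT | VC [8, 24, 4]
  [10] addr=0xa8 blk=21 s=1: MISS | VC [8, 24, 4, 29]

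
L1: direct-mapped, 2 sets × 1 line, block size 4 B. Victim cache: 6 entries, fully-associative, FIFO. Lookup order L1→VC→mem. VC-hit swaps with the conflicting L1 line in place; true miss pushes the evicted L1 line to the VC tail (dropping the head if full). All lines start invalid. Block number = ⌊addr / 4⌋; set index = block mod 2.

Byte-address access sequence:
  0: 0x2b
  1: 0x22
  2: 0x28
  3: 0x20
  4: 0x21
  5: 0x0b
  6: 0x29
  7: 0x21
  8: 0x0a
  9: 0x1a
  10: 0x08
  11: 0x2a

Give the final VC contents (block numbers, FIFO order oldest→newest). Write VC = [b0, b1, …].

0: 0x2b (blk 10, set 0) → MISS  vc=[]
1: 0x22 (blk 8, set 0) → MISS  vc=[10]
2: 0x28 (blk 10, set 0) → VC-HIT  vc=[8]
3: 0x20 (blk 8, set 0) → VC-HIT  vc=[10]
4: 0x21 (blk 8, set 0) → L1-HIT  vc=[10]
5: 0xb (blk 2, set 0) → MISS  vc=[10, 8]
6: 0x29 (blk 10, set 0) → VC-HIT  vc=[2, 8]
7: 0x21 (blk 8, set 0) → VC-HIT  vc=[2, 10]
8: 0xa (blk 2, set 0) → VC-HIT  vc=[8, 10]
9: 0x1a (blk 6, set 0) → MISS  vc=[8, 10, 2]
10: 0x8 (blk 2, set 0) → VC-HIT  vc=[8, 10, 6]
11: 0x2a (blk 10, set 0) → VC-HIT  vc=[8, 2, 6]

VC = [8, 2, 6]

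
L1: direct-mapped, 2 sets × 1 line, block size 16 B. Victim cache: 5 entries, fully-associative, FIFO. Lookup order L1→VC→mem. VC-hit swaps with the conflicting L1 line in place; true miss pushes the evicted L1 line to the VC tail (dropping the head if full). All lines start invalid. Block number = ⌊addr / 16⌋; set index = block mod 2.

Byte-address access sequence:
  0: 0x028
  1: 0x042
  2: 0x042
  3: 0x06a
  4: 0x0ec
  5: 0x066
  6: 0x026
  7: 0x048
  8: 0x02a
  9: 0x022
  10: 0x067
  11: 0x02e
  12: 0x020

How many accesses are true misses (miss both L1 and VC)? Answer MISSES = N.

MISSES = 4

0: 0x28 (blk 2, set 0) → MISS  vc=[]
1: 0x42 (blk 4, set 0) → MISS  vc=[2]
2: 0x42 (blk 4, set 0) → L1-HIT  vc=[2]
3: 0x6a (blk 6, set 0) → MISS  vc=[2, 4]
4: 0xec (blk 14, set 0) → MISS  vc=[2, 4, 6]
5: 0x66 (blk 6, set 0) → VC-HIT  vc=[2, 4, 14]
6: 0x26 (blk 2, set 0) → VC-HIT  vc=[6, 4, 14]
7: 0x48 (blk 4, set 0) → VC-HIT  vc=[6, 2, 14]
8: 0x2a (blk 2, set 0) → VC-HIT  vc=[6, 4, 14]
9: 0x22 (blk 2, set 0) → L1-HIT  vc=[6, 4, 14]
10: 0x67 (blk 6, set 0) → VC-HIT  vc=[2, 4, 14]
11: 0x2e (blk 2, set 0) → VC-HIT  vc=[6, 4, 14]
12: 0x20 (blk 2, set 0) → L1-HIT  vc=[6, 4, 14]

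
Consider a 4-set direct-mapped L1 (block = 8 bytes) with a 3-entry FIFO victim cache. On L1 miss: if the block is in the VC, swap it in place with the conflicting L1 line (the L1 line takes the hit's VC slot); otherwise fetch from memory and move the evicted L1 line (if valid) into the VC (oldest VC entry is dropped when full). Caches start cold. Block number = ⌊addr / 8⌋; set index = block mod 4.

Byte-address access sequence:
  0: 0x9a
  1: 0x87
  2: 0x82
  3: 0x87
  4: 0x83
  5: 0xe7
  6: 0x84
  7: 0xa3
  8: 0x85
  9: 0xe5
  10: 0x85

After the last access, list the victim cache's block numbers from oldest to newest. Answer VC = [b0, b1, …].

VC = [28, 20]

  [0] addr=0x9a blk=19 s=3: MISS | VC []
  [1] addr=0x87 blk=16 s=0: MISS | VC []
  [2] addr=0x82 blk=16 s=0: L1-HIT | VC []
  [3] addr=0x87 blk=16 s=0: L1-HIT | VC []
  [4] addr=0x83 blk=16 s=0: L1-HIT | VC []
  [5] addr=0xe7 blk=28 s=0: MISS | VC [16]
  [6] addr=0x84 blk=16 s=0: VC-HIT | VC [28]
  [7] addr=0xa3 blk=20 s=0: MISS | VC [28, 16]
  [8] addr=0x85 blk=16 s=0: VC-HIT | VC [28, 20]
  [9] addr=0xe5 blk=28 s=0: VC-HIT | VC [16, 20]
  [10] addr=0x85 blk=16 s=0: VC-HIT | VC [28, 20]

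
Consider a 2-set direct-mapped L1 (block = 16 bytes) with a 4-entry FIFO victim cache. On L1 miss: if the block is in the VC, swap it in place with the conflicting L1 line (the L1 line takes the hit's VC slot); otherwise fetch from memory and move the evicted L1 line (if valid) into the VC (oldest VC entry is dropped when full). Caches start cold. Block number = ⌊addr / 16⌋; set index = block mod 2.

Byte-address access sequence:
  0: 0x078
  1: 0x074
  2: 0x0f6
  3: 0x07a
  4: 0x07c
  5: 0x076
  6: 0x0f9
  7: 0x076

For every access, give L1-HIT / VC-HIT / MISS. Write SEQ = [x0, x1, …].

#0 0x78→b7/s1 MISS; vc=[]
#1 0x74→b7/s1 L1-HIT; vc=[]
#2 0xf6→b15/s1 MISS; vc=[7]
#3 0x7a→b7/s1 VC-HIT; vc=[15]
#4 0x7c→b7/s1 L1-HIT; vc=[15]
#5 0x76→b7/s1 L1-HIT; vc=[15]
#6 0xf9→b15/s1 VC-HIT; vc=[7]
#7 0x76→b7/s1 VC-HIT; vc=[15]

SEQ = [MISS, L1-HIT, MISS, VC-HIT, L1-HIT, L1-HIT, VC-HIT, VC-HIT]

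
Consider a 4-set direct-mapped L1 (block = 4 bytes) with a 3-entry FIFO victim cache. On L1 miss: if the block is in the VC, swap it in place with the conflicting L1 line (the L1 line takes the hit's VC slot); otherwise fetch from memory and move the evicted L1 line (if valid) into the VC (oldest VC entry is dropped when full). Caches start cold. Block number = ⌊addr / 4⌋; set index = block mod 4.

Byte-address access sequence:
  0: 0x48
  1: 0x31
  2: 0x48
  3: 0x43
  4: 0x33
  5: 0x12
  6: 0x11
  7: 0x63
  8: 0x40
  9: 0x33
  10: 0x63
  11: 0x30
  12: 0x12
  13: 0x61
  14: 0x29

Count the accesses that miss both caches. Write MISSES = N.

MISSES = 6

  [0] addr=0x48 blk=18 s=2: MISS | VC []
  [1] addr=0x31 blk=12 s=0: MISS | VC []
  [2] addr=0x48 blk=18 s=2: L1-HIT | VC []
  [3] addr=0x43 blk=16 s=0: MISS | VC [12]
  [4] addr=0x33 blk=12 s=0: VC-HIT | VC [16]
  [5] addr=0x12 blk=4 s=0: MISS | VC [16, 12]
  [6] addr=0x11 blk=4 s=0: L1-HIT | VC [16, 12]
  [7] addr=0x63 blk=24 s=0: MISS | VC [16, 12, 4]
  [8] addr=0x40 blk=16 s=0: VC-HIT | VC [24, 12, 4]
  [9] addr=0x33 blk=12 s=0: VC-HIT | VC [24, 16, 4]
  [10] addr=0x63 blk=24 s=0: VC-HIT | VC [12, 16, 4]
  [11] addr=0x30 blk=12 s=0: VC-HIT | VC [24, 16, 4]
  [12] addr=0x12 blk=4 s=0: VC-HIT | VC [24, 16, 12]
  [13] addr=0x61 blk=24 s=0: VC-HIT | VC [4, 16, 12]
  [14] addr=0x29 blk=10 s=2: MISS | VC [16, 12, 18]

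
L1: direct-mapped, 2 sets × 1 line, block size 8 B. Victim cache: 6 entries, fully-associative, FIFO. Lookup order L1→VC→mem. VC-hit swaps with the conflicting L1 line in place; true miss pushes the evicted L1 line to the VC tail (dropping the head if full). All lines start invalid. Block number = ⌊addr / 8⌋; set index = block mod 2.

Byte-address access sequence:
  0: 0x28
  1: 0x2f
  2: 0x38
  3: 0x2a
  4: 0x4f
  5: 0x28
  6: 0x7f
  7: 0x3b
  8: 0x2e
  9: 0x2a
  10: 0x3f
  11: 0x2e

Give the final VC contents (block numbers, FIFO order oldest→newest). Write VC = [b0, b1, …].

  [0] addr=0x28 blk=5 s=1: MISS | VC []
  [1] addr=0x2f blk=5 s=1: L1-HIT | VC []
  [2] addr=0x38 blk=7 s=1: MISS | VC [5]
  [3] addr=0x2a blk=5 s=1: VC-HIT | VC [7]
  [4] addr=0x4f blk=9 s=1: MISS | VC [7, 5]
  [5] addr=0x28 blk=5 s=1: VC-HIT | VC [7, 9]
  [6] addr=0x7f blk=15 s=1: MISS | VC [7, 9, 5]
  [7] addr=0x3b blk=7 s=1: VC-HIT | VC [15, 9, 5]
  [8] addr=0x2e blk=5 s=1: VC-HIT | VC [15, 9, 7]
  [9] addr=0x2a blk=5 s=1: L1-HIT | VC [15, 9, 7]
  [10] addr=0x3f blk=7 s=1: VC-HIT | VC [15, 9, 5]
  [11] addr=0x2e blk=5 s=1: VC-HIT | VC [15, 9, 7]

VC = [15, 9, 7]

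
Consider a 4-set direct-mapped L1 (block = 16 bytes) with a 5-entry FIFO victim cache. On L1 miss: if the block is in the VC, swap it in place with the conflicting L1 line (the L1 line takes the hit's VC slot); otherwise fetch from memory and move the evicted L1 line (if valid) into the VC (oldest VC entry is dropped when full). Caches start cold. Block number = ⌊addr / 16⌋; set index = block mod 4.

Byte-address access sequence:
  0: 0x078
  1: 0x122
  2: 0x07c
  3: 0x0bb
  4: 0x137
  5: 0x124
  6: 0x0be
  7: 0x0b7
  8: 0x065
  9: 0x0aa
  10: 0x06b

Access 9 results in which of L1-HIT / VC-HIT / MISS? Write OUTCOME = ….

#0 0x78→b7/s3 MISS; vc=[]
#1 0x122→b18/s2 MISS; vc=[]
#2 0x7c→b7/s3 L1-HIT; vc=[]
#3 0xbb→b11/s3 MISS; vc=[7]
#4 0x137→b19/s3 MISS; vc=[7,11]
#5 0x124→b18/s2 L1-HIT; vc=[7,11]
#6 0xbe→b11/s3 VC-HIT; vc=[7,19]
#7 0xb7→b11/s3 L1-HIT; vc=[7,19]
#8 0x65→b6/s2 MISS; vc=[7,19,18]
#9 0xaa→b10/s2 MISS; vc=[7,19,18,6]
#10 0x6b→b6/s2 VC-HIT; vc=[7,19,18,10]

OUTCOME = MISS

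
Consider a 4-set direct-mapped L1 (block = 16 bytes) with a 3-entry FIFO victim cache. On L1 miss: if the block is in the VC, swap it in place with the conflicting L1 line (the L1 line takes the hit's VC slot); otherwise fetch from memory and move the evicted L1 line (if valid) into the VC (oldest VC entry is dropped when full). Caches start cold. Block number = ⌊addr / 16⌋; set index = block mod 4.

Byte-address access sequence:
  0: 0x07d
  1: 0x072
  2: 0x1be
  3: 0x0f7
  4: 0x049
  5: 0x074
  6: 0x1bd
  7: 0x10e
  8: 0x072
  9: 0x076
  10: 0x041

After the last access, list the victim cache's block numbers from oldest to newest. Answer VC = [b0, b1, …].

  [0] addr=0x7d blk=7 s=3: MISS | VC []
  [1] addr=0x72 blk=7 s=3: L1-HIT | VC []
  [2] addr=0x1be blk=27 s=3: MISS | VC [7]
  [3] addr=0xf7 blk=15 s=3: MISS | VC [7, 27]
  [4] addr=0x49 blk=4 s=0: MISS | VC [7, 27]
  [5] addr=0x74 blk=7 s=3: VC-HIT | VC [15, 27]
  [6] addr=0x1bd blk=27 s=3: VC-HIT | VC [15, 7]
  [7] addr=0x10e blk=16 s=0: MISS | VC [15, 7, 4]
  [8] addr=0x72 blk=7 s=3: VC-HIT | VC [15, 27, 4]
  [9] addr=0x76 blk=7 s=3: L1-HIT | VC [15, 27, 4]
  [10] addr=0x41 blk=4 s=0: VC-HIT | VC [15, 27, 16]

VC = [15, 27, 16]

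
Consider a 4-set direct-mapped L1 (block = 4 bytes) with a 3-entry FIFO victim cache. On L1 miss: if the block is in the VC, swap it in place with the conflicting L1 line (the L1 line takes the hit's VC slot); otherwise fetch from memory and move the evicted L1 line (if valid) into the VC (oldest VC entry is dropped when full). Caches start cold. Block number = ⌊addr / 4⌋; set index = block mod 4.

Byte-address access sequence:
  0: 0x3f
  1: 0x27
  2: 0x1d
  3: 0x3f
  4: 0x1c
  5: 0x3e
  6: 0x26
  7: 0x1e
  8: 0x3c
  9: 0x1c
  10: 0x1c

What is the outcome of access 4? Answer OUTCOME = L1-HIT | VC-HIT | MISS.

#0 0x3f→b15/s3 MISS; vc=[]
#1 0x27→b9/s1 MISS; vc=[]
#2 0x1d→b7/s3 MISS; vc=[15]
#3 0x3f→b15/s3 VC-HIT; vc=[7]
#4 0x1c→b7/s3 VC-HIT; vc=[15]
#5 0x3e→b15/s3 VC-HIT; vc=[7]
#6 0x26→b9/s1 L1-HIT; vc=[7]
#7 0x1e→b7/s3 VC-HIT; vc=[15]
#8 0x3c→b15/s3 VC-HIT; vc=[7]
#9 0x1c→b7/s3 VC-HIT; vc=[15]
#10 0x1c→b7/s3 L1-HIT; vc=[15]

OUTCOME = VC-HIT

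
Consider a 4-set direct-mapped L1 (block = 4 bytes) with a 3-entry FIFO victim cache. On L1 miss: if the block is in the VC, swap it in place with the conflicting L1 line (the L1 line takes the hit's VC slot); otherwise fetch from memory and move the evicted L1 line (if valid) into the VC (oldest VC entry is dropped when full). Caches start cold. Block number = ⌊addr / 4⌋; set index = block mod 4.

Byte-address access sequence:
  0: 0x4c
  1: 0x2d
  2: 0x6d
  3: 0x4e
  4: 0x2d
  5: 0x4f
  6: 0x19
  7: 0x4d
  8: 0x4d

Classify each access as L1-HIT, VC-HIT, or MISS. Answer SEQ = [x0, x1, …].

0: 0x4c (blk 19, set 3) → MISS  vc=[]
1: 0x2d (blk 11, set 3) → MISS  vc=[19]
2: 0x6d (blk 27, set 3) → MISS  vc=[19, 11]
3: 0x4e (blk 19, set 3) → VC-HIT  vc=[27, 11]
4: 0x2d (blk 11, set 3) → VC-HIT  vc=[27, 19]
5: 0x4f (blk 19, set 3) → VC-HIT  vc=[27, 11]
6: 0x19 (blk 6, set 2) → MISS  vc=[27, 11]
7: 0x4d (blk 19, set 3) → L1-HIT  vc=[27, 11]
8: 0x4d (blk 19, set 3) → L1-HIT  vc=[27, 11]

SEQ = [MISS, MISS, MISS, VC-HIT, VC-HIT, VC-HIT, MISS, L1-HIT, L1-HIT]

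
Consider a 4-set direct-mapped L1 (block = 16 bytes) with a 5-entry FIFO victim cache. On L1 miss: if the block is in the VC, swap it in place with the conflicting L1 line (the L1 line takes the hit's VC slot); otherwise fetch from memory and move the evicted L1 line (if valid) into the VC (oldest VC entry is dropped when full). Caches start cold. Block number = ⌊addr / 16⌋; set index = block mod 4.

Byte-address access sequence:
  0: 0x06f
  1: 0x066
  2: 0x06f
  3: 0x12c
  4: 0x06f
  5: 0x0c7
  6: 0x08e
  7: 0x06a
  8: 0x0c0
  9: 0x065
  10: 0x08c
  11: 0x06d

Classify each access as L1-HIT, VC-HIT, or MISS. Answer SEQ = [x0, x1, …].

SEQ = [MISS, L1-HIT, L1-HIT, MISS, VC-HIT, MISS, MISS, L1-HIT, VC-HIT, L1-HIT, VC-HIT, L1-HIT]

0: 0x6f (blk 6, set 2) → MISS  vc=[]
1: 0x66 (blk 6, set 2) → L1-HIT  vc=[]
2: 0x6f (blk 6, set 2) → L1-HIT  vc=[]
3: 0x12c (blk 18, set 2) → MISS  vc=[6]
4: 0x6f (blk 6, set 2) → VC-HIT  vc=[18]
5: 0xc7 (blk 12, set 0) → MISS  vc=[18]
6: 0x8e (blk 8, set 0) → MISS  vc=[18, 12]
7: 0x6a (blk 6, set 2) → L1-HIT  vc=[18, 12]
8: 0xc0 (blk 12, set 0) → VC-HIT  vc=[18, 8]
9: 0x65 (blk 6, set 2) → L1-HIT  vc=[18, 8]
10: 0x8c (blk 8, set 0) → VC-HIT  vc=[18, 12]
11: 0x6d (blk 6, set 2) → L1-HIT  vc=[18, 12]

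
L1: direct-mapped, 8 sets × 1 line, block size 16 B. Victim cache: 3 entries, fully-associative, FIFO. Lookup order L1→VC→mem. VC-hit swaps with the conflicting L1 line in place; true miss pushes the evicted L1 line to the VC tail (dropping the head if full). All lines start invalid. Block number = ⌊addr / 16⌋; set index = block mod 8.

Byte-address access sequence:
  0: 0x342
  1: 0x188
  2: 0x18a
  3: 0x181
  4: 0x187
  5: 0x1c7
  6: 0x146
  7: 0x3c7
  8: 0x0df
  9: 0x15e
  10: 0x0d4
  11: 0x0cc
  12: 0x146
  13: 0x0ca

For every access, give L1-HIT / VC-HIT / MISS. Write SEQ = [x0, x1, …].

SEQ = [MISS, MISS, L1-HIT, L1-HIT, L1-HIT, MISS, MISS, MISS, MISS, MISS, VC-HIT, MISS, VC-HIT, VC-HIT]

0: 0x342 (blk 52, set 4) → MISS  vc=[]
1: 0x188 (blk 24, set 0) → MISS  vc=[]
2: 0x18a (blk 24, set 0) → L1-HIT  vc=[]
3: 0x181 (blk 24, set 0) → L1-HIT  vc=[]
4: 0x187 (blk 24, set 0) → L1-HIT  vc=[]
5: 0x1c7 (blk 28, set 4) → MISS  vc=[52]
6: 0x146 (blk 20, set 4) → MISS  vc=[52, 28]
7: 0x3c7 (blk 60, set 4) → MISS  vc=[52, 28, 20]
8: 0xdf (blk 13, set 5) → MISS  vc=[52, 28, 20]
9: 0x15e (blk 21, set 5) → MISS  vc=[28, 20, 13]
10: 0xd4 (blk 13, set 5) → VC-HIT  vc=[28, 20, 21]
11: 0xcc (blk 12, set 4) → MISS  vc=[20, 21, 60]
12: 0x146 (blk 20, set 4) → VC-HIT  vc=[12, 21, 60]
13: 0xca (blk 12, set 4) → VC-HIT  vc=[20, 21, 60]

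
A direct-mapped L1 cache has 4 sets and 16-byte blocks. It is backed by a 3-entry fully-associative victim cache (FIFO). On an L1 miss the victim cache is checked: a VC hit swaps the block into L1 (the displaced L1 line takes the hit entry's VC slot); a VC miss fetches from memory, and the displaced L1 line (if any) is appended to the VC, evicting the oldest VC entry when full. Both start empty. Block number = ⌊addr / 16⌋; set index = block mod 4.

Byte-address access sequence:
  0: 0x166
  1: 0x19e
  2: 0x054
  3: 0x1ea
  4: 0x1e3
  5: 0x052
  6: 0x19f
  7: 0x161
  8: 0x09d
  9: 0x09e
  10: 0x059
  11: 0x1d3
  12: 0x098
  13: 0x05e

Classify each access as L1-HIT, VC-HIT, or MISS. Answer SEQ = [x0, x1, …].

0: 0x166 (blk 22, set 2) → MISS  vc=[]
1: 0x19e (blk 25, set 1) → MISS  vc=[]
2: 0x54 (blk 5, set 1) → MISS  vc=[25]
3: 0x1ea (blk 30, set 2) → MISS  vc=[25, 22]
4: 0x1e3 (blk 30, set 2) → L1-HIT  vc=[25, 22]
5: 0x52 (blk 5, set 1) → L1-HIT  vc=[25, 22]
6: 0x19f (blk 25, set 1) → VC-HIT  vc=[5, 22]
7: 0x161 (blk 22, set 2) → VC-HIT  vc=[5, 30]
8: 0x9d (blk 9, set 1) → MISS  vc=[5, 30, 25]
9: 0x9e (blk 9, set 1) → L1-HIT  vc=[5, 30, 25]
10: 0x59 (blk 5, set 1) → VC-HIT  vc=[9, 30, 25]
11: 0x1d3 (blk 29, set 1) → MISS  vc=[30, 25, 5]
12: 0x98 (blk 9, set 1) → MISS  vc=[25, 5, 29]
13: 0x5e (blk 5, set 1) → VC-HIT  vc=[25, 9, 29]

SEQ = [MISS, MISS, MISS, MISS, L1-HIT, L1-HIT, VC-HIT, VC-HIT, MISS, L1-HIT, VC-HIT, MISS, MISS, VC-HIT]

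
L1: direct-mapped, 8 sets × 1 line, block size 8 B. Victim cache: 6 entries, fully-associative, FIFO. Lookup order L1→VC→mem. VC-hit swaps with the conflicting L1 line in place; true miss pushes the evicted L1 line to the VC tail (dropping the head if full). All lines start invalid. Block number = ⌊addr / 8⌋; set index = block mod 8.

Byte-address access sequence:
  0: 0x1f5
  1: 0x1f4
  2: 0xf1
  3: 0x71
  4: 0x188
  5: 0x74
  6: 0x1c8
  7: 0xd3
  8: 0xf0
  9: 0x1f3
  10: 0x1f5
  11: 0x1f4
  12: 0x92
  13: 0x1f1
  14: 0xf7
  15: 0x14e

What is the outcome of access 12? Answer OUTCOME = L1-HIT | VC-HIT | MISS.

OUTCOME = MISS

0: 0x1f5 (blk 62, set 6) → MISS  vc=[]
1: 0x1f4 (blk 62, set 6) → L1-HIT  vc=[]
2: 0xf1 (blk 30, set 6) → MISS  vc=[62]
3: 0x71 (blk 14, set 6) → MISS  vc=[62, 30]
4: 0x188 (blk 49, set 1) → MISS  vc=[62, 30]
5: 0x74 (blk 14, set 6) → L1-HIT  vc=[62, 30]
6: 0x1c8 (blk 57, set 1) → MISS  vc=[62, 30, 49]
7: 0xd3 (blk 26, set 2) → MISS  vc=[62, 30, 49]
8: 0xf0 (blk 30, set 6) → VC-HIT  vc=[62, 14, 49]
9: 0x1f3 (blk 62, set 6) → VC-HIT  vc=[30, 14, 49]
10: 0x1f5 (blk 62, set 6) → L1-HIT  vc=[30, 14, 49]
11: 0x1f4 (blk 62, set 6) → L1-HIT  vc=[30, 14, 49]
12: 0x92 (blk 18, set 2) → MISS  vc=[30, 14, 49, 26]
13: 0x1f1 (blk 62, set 6) → L1-HIT  vc=[30, 14, 49, 26]
14: 0xf7 (blk 30, set 6) → VC-HIT  vc=[62, 14, 49, 26]
15: 0x14e (blk 41, set 1) → MISS  vc=[62, 14, 49, 26, 57]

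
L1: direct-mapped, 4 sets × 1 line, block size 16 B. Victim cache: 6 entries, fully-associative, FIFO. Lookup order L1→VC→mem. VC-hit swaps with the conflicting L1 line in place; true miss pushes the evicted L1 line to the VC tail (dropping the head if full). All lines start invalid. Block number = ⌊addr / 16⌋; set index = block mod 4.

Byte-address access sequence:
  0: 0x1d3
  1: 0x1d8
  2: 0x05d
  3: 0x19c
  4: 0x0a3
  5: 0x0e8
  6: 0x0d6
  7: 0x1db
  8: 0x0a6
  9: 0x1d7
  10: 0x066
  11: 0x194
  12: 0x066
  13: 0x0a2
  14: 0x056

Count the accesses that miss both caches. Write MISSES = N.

0: 0x1d3 (blk 29, set 1) → MISS  vc=[]
1: 0x1d8 (blk 29, set 1) → L1-HIT  vc=[]
2: 0x5d (blk 5, set 1) → MISS  vc=[29]
3: 0x19c (blk 25, set 1) → MISS  vc=[29, 5]
4: 0xa3 (blk 10, set 2) → MISS  vc=[29, 5]
5: 0xe8 (blk 14, set 2) → MISS  vc=[29, 5, 10]
6: 0xd6 (blk 13, set 1) → MISS  vc=[29, 5, 10, 25]
7: 0x1db (blk 29, set 1) → VC-HIT  vc=[13, 5, 10, 25]
8: 0xa6 (blk 10, set 2) → VC-HIT  vc=[13, 5, 14, 25]
9: 0x1d7 (blk 29, set 1) → L1-HIT  vc=[13, 5, 14, 25]
10: 0x66 (blk 6, set 2) → MISS  vc=[13, 5, 14, 25, 10]
11: 0x194 (blk 25, set 1) → VC-HIT  vc=[13, 5, 14, 29, 10]
12: 0x66 (blk 6, set 2) → L1-HIT  vc=[13, 5, 14, 29, 10]
13: 0xa2 (blk 10, set 2) → VC-HIT  vc=[13, 5, 14, 29, 6]
14: 0x56 (blk 5, set 1) → VC-HIT  vc=[13, 25, 14, 29, 6]

MISSES = 7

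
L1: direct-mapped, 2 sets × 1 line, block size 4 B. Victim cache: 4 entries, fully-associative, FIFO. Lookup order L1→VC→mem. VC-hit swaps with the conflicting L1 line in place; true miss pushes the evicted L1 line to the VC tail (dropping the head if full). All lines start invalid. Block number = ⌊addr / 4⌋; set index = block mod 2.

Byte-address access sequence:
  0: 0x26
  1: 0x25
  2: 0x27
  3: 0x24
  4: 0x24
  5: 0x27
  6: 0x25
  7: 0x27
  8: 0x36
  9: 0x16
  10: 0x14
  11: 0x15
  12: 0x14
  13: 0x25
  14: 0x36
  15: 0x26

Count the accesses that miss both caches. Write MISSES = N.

0: 0x26 (blk 9, set 1) → MISS  vc=[]
1: 0x25 (blk 9, set 1) → L1-HIT  vc=[]
2: 0x27 (blk 9, set 1) → L1-HIT  vc=[]
3: 0x24 (blk 9, set 1) → L1-HIT  vc=[]
4: 0x24 (blk 9, set 1) → L1-HIT  vc=[]
5: 0x27 (blk 9, set 1) → L1-HIT  vc=[]
6: 0x25 (blk 9, set 1) → L1-HIT  vc=[]
7: 0x27 (blk 9, set 1) → L1-HIT  vc=[]
8: 0x36 (blk 13, set 1) → MISS  vc=[9]
9: 0x16 (blk 5, set 1) → MISS  vc=[9, 13]
10: 0x14 (blk 5, set 1) → L1-HIT  vc=[9, 13]
11: 0x15 (blk 5, set 1) → L1-HIT  vc=[9, 13]
12: 0x14 (blk 5, set 1) → L1-HIT  vc=[9, 13]
13: 0x25 (blk 9, set 1) → VC-HIT  vc=[5, 13]
14: 0x36 (blk 13, set 1) → VC-HIT  vc=[5, 9]
15: 0x26 (blk 9, set 1) → VC-HIT  vc=[5, 13]

MISSES = 3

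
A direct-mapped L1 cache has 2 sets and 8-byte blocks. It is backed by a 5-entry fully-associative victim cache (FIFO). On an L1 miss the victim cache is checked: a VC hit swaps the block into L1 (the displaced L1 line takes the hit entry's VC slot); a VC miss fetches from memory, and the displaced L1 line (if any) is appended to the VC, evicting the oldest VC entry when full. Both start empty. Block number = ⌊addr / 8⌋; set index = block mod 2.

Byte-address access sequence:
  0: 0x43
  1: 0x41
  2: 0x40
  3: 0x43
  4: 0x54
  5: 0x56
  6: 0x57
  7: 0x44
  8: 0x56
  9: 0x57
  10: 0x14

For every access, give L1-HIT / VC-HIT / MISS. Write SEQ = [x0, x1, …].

0: 0x43 (blk 8, set 0) → MISS  vc=[]
1: 0x41 (blk 8, set 0) → L1-HIT  vc=[]
2: 0x40 (blk 8, set 0) → L1-HIT  vc=[]
3: 0x43 (blk 8, set 0) → L1-HIT  vc=[]
4: 0x54 (blk 10, set 0) → MISS  vc=[8]
5: 0x56 (blk 10, set 0) → L1-HIT  vc=[8]
6: 0x57 (blk 10, set 0) → L1-HIT  vc=[8]
7: 0x44 (blk 8, set 0) → VC-HIT  vc=[10]
8: 0x56 (blk 10, set 0) → VC-HIT  vc=[8]
9: 0x57 (blk 10, set 0) → L1-HIT  vc=[8]
10: 0x14 (blk 2, set 0) → MISS  vc=[8, 10]

SEQ = [MISS, L1-HIT, L1-HIT, L1-HIT, MISS, L1-HIT, L1-HIT, VC-HIT, VC-HIT, L1-HIT, MISS]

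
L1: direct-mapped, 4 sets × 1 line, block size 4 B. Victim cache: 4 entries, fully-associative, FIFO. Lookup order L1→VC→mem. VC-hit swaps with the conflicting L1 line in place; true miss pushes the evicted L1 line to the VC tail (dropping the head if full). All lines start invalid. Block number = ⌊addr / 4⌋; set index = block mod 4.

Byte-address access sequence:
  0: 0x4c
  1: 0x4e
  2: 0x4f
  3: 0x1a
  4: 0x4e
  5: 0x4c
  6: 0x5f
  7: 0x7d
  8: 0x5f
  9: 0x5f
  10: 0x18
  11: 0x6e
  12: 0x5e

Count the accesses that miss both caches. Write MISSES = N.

  [0] addr=0x4c blk=19 s=3: MISS | VC []
  [1] addr=0x4e blk=19 s=3: L1-HIT | VC []
  [2] addr=0x4f blk=19 s=3: L1-HIT | VC []
  [3] addr=0x1a blk=6 s=2: MISS | VC []
  [4] addr=0x4e blk=19 s=3: L1-HIT | VC []
  [5] addr=0x4c blk=19 s=3: L1-HIT | VC []
  [6] addr=0x5f blk=23 s=3: MISS | VC [19]
  [7] addr=0x7d blk=31 s=3: MISS | VC [19, 23]
  [8] addr=0x5f blk=23 s=3: VC-HIT | VC [19, 31]
  [9] addr=0x5f blk=23 s=3: L1-HIT | VC [19, 31]
  [10] addr=0x18 blk=6 s=2: L1-HIT | VC [19, 31]
  [11] addr=0x6e blk=27 s=3: MISS | VC [19, 31, 23]
  [12] addr=0x5e blk=23 s=3: VC-HIT | VC [19, 31, 27]

MISSES = 5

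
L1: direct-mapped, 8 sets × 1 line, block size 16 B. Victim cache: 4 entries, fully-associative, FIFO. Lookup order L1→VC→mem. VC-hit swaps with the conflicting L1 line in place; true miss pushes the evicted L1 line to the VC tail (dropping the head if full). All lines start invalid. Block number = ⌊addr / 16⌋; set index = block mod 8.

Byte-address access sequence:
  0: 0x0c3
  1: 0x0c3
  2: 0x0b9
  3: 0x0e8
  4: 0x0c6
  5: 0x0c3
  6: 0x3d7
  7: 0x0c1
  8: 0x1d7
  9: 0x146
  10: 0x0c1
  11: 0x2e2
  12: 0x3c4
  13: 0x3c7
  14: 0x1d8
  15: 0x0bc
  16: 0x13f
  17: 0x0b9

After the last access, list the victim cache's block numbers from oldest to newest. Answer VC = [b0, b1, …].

0: 0xc3 (blk 12, set 4) → MISS  vc=[]
1: 0xc3 (blk 12, set 4) → L1-HIT  vc=[]
2: 0xb9 (blk 11, set 3) → MISS  vc=[]
3: 0xe8 (blk 14, set 6) → MISS  vc=[]
4: 0xc6 (blk 12, set 4) → L1-HIT  vc=[]
5: 0xc3 (blk 12, set 4) → L1-HIT  vc=[]
6: 0x3d7 (blk 61, set 5) → MISS  vc=[]
7: 0xc1 (blk 12, set 4) → L1-HIT  vc=[]
8: 0x1d7 (blk 29, set 5) → MISS  vc=[61]
9: 0x146 (blk 20, set 4) → MISS  vc=[61, 12]
10: 0xc1 (blk 12, set 4) → VC-HIT  vc=[61, 20]
11: 0x2e2 (blk 46, set 6) → MISS  vc=[61, 20, 14]
12: 0x3c4 (blk 60, set 4) → MISS  vc=[61, 20, 14, 12]
13: 0x3c7 (blk 60, set 4) → L1-HIT  vc=[61, 20, 14, 12]
14: 0x1d8 (blk 29, set 5) → L1-HIT  vc=[61, 20, 14, 12]
15: 0xbc (blk 11, set 3) → L1-HIT  vc=[61, 20, 14, 12]
16: 0x13f (blk 19, set 3) → MISS  vc=[20, 14, 12, 11]
17: 0xb9 (blk 11, set 3) → VC-HIT  vc=[20, 14, 12, 19]

VC = [20, 14, 12, 19]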